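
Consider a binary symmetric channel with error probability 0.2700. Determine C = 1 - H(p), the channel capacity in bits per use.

For BSC with error probability p:
C = 1 - H(p) where H(p) is binary entropy
H(0.2700) = -0.2700 × log₂(0.2700) - 0.7300 × log₂(0.7300)
H(p) = 0.8415
C = 1 - 0.8415 = 0.1585 bits/use


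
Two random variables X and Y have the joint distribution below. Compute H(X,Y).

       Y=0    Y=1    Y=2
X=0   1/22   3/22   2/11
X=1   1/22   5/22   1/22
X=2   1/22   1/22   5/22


H(X,Y) = -Σ p(x,y) log₂ p(x,y)
  p(0,0)=1/22: -0.0455 × log₂(0.0455) = 0.2027
  p(0,1)=3/22: -0.1364 × log₂(0.1364) = 0.3920
  p(0,2)=2/11: -0.1818 × log₂(0.1818) = 0.4472
  p(1,0)=1/22: -0.0455 × log₂(0.0455) = 0.2027
  p(1,1)=5/22: -0.2273 × log₂(0.2273) = 0.4858
  p(1,2)=1/22: -0.0455 × log₂(0.0455) = 0.2027
  p(2,0)=1/22: -0.0455 × log₂(0.0455) = 0.2027
  p(2,1)=1/22: -0.0455 × log₂(0.0455) = 0.2027
  p(2,2)=5/22: -0.2273 × log₂(0.2273) = 0.4858
H(X,Y) = 2.8242 bits


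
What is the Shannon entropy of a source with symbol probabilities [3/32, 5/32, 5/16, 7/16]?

H(X) = -Σ p(x) log₂ p(x)
  -3/32 × log₂(3/32) = 0.3202
  -5/32 × log₂(5/32) = 0.4184
  -5/16 × log₂(5/16) = 0.5244
  -7/16 × log₂(7/16) = 0.5218
H(X) = 1.7848 bits


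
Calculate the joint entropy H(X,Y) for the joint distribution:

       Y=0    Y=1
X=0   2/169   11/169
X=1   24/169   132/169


H(X,Y) = -Σ p(x,y) log₂ p(x,y)
  p(0,0)=2/169: -0.0118 × log₂(0.0118) = 0.0758
  p(0,1)=11/169: -0.0651 × log₂(0.0651) = 0.2565
  p(1,0)=24/169: -0.1420 × log₂(0.1420) = 0.3999
  p(1,1)=132/169: -0.7811 × log₂(0.7811) = 0.2784
H(X,Y) = 1.0106 bits


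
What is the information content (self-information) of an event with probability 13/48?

Information content I(x) = -log₂(p(x))
I = -log₂(13/48) = -log₂(0.2708)
I = 1.8845 bits


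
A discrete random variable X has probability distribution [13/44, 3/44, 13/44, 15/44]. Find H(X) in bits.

H(X) = -Σ p(x) log₂ p(x)
  -13/44 × log₂(13/44) = 0.5197
  -3/44 × log₂(3/44) = 0.2642
  -13/44 × log₂(13/44) = 0.5197
  -15/44 × log₂(15/44) = 0.5293
H(X) = 1.8328 bits


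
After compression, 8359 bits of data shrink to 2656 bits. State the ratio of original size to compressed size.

Compression ratio = Original / Compressed
= 8359 / 2656 = 3.15:1


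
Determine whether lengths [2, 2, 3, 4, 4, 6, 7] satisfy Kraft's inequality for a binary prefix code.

Kraft inequality: Σ 2^(-l_i) ≤ 1 for prefix-free code
Calculating: 2^(-2) + 2^(-2) + 2^(-3) + 2^(-4) + 2^(-4) + 2^(-6) + 2^(-7)
= 0.25 + 0.25 + 0.125 + 0.0625 + 0.0625 + 0.015625 + 0.0078125
= 0.7734
Since 0.7734 ≤ 1, prefix-free code exists


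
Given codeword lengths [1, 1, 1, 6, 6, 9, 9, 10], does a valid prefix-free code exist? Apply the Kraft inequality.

Kraft inequality: Σ 2^(-l_i) ≤ 1 for prefix-free code
Calculating: 2^(-1) + 2^(-1) + 2^(-1) + 2^(-6) + 2^(-6) + 2^(-9) + 2^(-9) + 2^(-10)
= 0.5 + 0.5 + 0.5 + 0.015625 + 0.015625 + 0.001953125 + 0.001953125 + 0.0009765625
= 1.5361
Since 1.5361 > 1, prefix-free code does not exist


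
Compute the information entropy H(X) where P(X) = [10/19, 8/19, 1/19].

H(X) = -Σ p(x) log₂ p(x)
  -10/19 × log₂(10/19) = 0.4874
  -8/19 × log₂(8/19) = 0.5254
  -1/19 × log₂(1/19) = 0.2236
H(X) = 1.2364 bits


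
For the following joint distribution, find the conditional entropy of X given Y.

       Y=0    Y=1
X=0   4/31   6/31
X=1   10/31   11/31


H(X|Y) = Σ_y p(y) H(X|Y=y)
  p(Y=0) = 14/31, H(X|Y=0) = 0.8631
  p(Y=1) = 17/31, H(X|Y=1) = 0.9367
H(X|Y) = 0.4516×0.8631 + 0.5484×0.9367 = 0.9035 bits


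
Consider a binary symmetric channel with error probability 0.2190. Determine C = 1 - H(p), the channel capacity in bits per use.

For BSC with error probability p:
C = 1 - H(p) where H(p) is binary entropy
H(0.2190) = -0.2190 × log₂(0.2190) - 0.7810 × log₂(0.7810)
H(p) = 0.7583
C = 1 - 0.7583 = 0.2417 bits/use


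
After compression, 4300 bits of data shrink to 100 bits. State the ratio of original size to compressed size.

Compression ratio = Original / Compressed
= 4300 / 100 = 43.00:1


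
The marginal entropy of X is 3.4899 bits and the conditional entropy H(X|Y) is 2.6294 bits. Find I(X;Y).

I(X;Y) = H(X) - H(X|Y)
I(X;Y) = 3.4899 - 2.6294 = 0.8605 bits


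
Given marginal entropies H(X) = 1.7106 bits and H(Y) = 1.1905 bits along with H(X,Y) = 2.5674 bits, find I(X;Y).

I(X;Y) = H(X) + H(Y) - H(X,Y)
I(X;Y) = 1.7106 + 1.1905 - 2.5674 = 0.3337 bits


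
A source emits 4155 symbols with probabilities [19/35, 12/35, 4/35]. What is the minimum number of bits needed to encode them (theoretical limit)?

Entropy H = 1.3656 bits/symbol
Minimum bits = H × n = 1.3656 × 4155
= 5673.92 bits


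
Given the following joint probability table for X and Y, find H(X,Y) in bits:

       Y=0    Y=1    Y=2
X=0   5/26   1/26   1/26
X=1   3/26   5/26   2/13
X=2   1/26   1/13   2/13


H(X,Y) = -Σ p(x,y) log₂ p(x,y)
  p(0,0)=5/26: -0.1923 × log₂(0.1923) = 0.4574
  p(0,1)=1/26: -0.0385 × log₂(0.0385) = 0.1808
  p(0,2)=1/26: -0.0385 × log₂(0.0385) = 0.1808
  p(1,0)=3/26: -0.1154 × log₂(0.1154) = 0.3595
  p(1,1)=5/26: -0.1923 × log₂(0.1923) = 0.4574
  p(1,2)=2/13: -0.1538 × log₂(0.1538) = 0.4155
  p(2,0)=1/26: -0.0385 × log₂(0.0385) = 0.1808
  p(2,1)=1/13: -0.0769 × log₂(0.0769) = 0.2846
  p(2,2)=2/13: -0.1538 × log₂(0.1538) = 0.4155
H(X,Y) = 2.9322 bits


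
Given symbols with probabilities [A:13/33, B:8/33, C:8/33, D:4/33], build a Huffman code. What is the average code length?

Huffman tree construction:
Combine smallest probabilities repeatedly
Resulting codes:
  A: 0 (length 1)
  B: 111 (length 3)
  C: 10 (length 2)
  D: 110 (length 3)
Average length = Σ p(s) × length(s) = 1.9697 bits


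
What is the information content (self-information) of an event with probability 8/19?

Information content I(x) = -log₂(p(x))
I = -log₂(8/19) = -log₂(0.4211)
I = 1.2479 bits


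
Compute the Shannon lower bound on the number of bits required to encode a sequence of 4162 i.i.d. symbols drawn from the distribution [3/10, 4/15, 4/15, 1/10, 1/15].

Entropy H = 2.1308 bits/symbol
Minimum bits = H × n = 2.1308 × 4162
= 8868.18 bits


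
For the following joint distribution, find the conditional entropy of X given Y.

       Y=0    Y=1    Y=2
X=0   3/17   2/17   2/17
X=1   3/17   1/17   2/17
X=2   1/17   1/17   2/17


H(X|Y) = Σ_y p(y) H(X|Y=y)
  p(Y=0) = 7/17, H(X|Y=0) = 1.4488
  p(Y=1) = 4/17, H(X|Y=1) = 1.5000
  p(Y=2) = 6/17, H(X|Y=2) = 1.5850
H(X|Y) = 0.4118×1.4488 + 0.2353×1.5000 + 0.3529×1.5850 = 1.5089 bits


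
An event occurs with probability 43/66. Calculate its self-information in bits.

Information content I(x) = -log₂(p(x))
I = -log₂(43/66) = -log₂(0.6515)
I = 0.6181 bits


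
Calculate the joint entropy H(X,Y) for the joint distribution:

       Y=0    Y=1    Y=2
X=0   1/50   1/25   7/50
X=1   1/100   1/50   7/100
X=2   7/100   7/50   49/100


H(X,Y) = -Σ p(x,y) log₂ p(x,y)
  p(0,0)=1/50: -0.0200 × log₂(0.0200) = 0.1129
  p(0,1)=1/25: -0.0400 × log₂(0.0400) = 0.1858
  p(0,2)=7/50: -0.1400 × log₂(0.1400) = 0.3971
  p(1,0)=1/100: -0.0100 × log₂(0.0100) = 0.0664
  p(1,1)=1/50: -0.0200 × log₂(0.0200) = 0.1129
  p(1,2)=7/100: -0.0700 × log₂(0.0700) = 0.2686
  p(2,0)=7/100: -0.0700 × log₂(0.0700) = 0.2686
  p(2,1)=7/50: -0.1400 × log₂(0.1400) = 0.3971
  p(2,2)=49/100: -0.4900 × log₂(0.4900) = 0.5043
H(X,Y) = 2.3136 bits


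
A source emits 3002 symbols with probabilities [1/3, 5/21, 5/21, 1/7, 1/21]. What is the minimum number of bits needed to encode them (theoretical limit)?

Entropy H = 2.1244 bits/symbol
Minimum bits = H × n = 2.1244 × 3002
= 6377.54 bits


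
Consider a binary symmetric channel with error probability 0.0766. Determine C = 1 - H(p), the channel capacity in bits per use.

For BSC with error probability p:
C = 1 - H(p) where H(p) is binary entropy
H(0.0766) = -0.0766 × log₂(0.0766) - 0.9234 × log₂(0.9234)
H(p) = 0.3901
C = 1 - 0.3901 = 0.6099 bits/use


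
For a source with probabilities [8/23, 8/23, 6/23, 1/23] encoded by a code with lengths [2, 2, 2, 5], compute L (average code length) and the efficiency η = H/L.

Average length L = Σ p_i × l_i = 2.1304 bits
Entropy H = 1.7623 bits
Efficiency η = H/L × 100% = 82.72%


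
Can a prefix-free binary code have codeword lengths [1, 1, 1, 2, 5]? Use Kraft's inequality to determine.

Kraft inequality: Σ 2^(-l_i) ≤ 1 for prefix-free code
Calculating: 2^(-1) + 2^(-1) + 2^(-1) + 2^(-2) + 2^(-5)
= 0.5 + 0.5 + 0.5 + 0.25 + 0.03125
= 1.7812
Since 1.7812 > 1, prefix-free code does not exist


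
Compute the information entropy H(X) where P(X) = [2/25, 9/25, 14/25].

H(X) = -Σ p(x) log₂ p(x)
  -2/25 × log₂(2/25) = 0.2915
  -9/25 × log₂(9/25) = 0.5306
  -14/25 × log₂(14/25) = 0.4684
H(X) = 1.2906 bits


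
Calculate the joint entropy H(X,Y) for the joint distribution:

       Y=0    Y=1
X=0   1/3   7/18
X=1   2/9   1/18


H(X,Y) = -Σ p(x,y) log₂ p(x,y)
  p(0,0)=1/3: -0.3333 × log₂(0.3333) = 0.5283
  p(0,1)=7/18: -0.3889 × log₂(0.3889) = 0.5299
  p(1,0)=2/9: -0.2222 × log₂(0.2222) = 0.4822
  p(1,1)=1/18: -0.0556 × log₂(0.0556) = 0.2317
H(X,Y) = 1.7721 bits


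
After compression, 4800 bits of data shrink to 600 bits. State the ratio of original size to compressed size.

Compression ratio = Original / Compressed
= 4800 / 600 = 8.00:1


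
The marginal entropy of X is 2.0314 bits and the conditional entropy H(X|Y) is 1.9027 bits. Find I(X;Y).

I(X;Y) = H(X) - H(X|Y)
I(X;Y) = 2.0314 - 1.9027 = 0.1287 bits


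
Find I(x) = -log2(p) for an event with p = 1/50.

Information content I(x) = -log₂(p(x))
I = -log₂(1/50) = -log₂(0.0200)
I = 5.6439 bits


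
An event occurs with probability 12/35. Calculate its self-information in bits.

Information content I(x) = -log₂(p(x))
I = -log₂(12/35) = -log₂(0.3429)
I = 1.5443 bits


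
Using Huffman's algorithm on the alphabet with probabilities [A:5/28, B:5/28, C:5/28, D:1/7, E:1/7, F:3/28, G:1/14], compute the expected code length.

Huffman tree construction:
Combine smallest probabilities repeatedly
Resulting codes:
  A: 110 (length 3)
  B: 111 (length 3)
  C: 00 (length 2)
  D: 100 (length 3)
  E: 101 (length 3)
  F: 011 (length 3)
  G: 010 (length 3)
Average length = Σ p(s) × length(s) = 2.8214 bits


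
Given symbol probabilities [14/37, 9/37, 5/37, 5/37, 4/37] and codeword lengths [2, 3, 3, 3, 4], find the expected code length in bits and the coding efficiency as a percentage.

Average length L = Σ p_i × l_i = 2.7297 bits
Entropy H = 2.1540 bits
Efficiency η = H/L × 100% = 78.91%


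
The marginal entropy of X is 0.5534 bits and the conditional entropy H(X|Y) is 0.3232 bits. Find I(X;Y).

I(X;Y) = H(X) - H(X|Y)
I(X;Y) = 0.5534 - 0.3232 = 0.2302 bits


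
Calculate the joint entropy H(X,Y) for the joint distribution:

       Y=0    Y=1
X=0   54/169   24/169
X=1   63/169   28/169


H(X,Y) = -Σ p(x,y) log₂ p(x,y)
  p(0,0)=54/169: -0.3195 × log₂(0.3195) = 0.5259
  p(0,1)=24/169: -0.1420 × log₂(0.1420) = 0.3999
  p(1,0)=63/169: -0.3728 × log₂(0.3728) = 0.5307
  p(1,1)=28/169: -0.1657 × log₂(0.1657) = 0.4297
H(X,Y) = 1.8862 bits


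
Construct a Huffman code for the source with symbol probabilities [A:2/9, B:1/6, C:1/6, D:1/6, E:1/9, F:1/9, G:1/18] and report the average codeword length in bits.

Huffman tree construction:
Combine smallest probabilities repeatedly
Resulting codes:
  A: 01 (length 2)
  B: 101 (length 3)
  C: 110 (length 3)
  D: 111 (length 3)
  E: 001 (length 3)
  F: 100 (length 3)
  G: 000 (length 3)
Average length = Σ p(s) × length(s) = 2.7778 bits


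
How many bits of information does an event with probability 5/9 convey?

Information content I(x) = -log₂(p(x))
I = -log₂(5/9) = -log₂(0.5556)
I = 0.8480 bits


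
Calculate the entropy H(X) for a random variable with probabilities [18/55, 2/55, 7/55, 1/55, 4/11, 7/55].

H(X) = -Σ p(x) log₂ p(x)
  -18/55 × log₂(18/55) = 0.5274
  -2/55 × log₂(2/55) = 0.1739
  -7/55 × log₂(7/55) = 0.3785
  -1/55 × log₂(1/55) = 0.1051
  -4/11 × log₂(4/11) = 0.5307
  -7/55 × log₂(7/55) = 0.3785
H(X) = 2.0941 bits


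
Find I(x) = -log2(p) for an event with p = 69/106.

Information content I(x) = -log₂(p(x))
I = -log₂(69/106) = -log₂(0.6509)
I = 0.6194 bits


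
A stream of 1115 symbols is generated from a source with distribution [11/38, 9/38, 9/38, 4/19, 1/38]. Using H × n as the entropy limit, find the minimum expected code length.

Entropy H = 2.1134 bits/symbol
Minimum bits = H × n = 2.1134 × 1115
= 2356.43 bits


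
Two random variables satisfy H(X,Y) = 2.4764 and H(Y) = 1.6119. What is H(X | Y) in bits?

Chain rule: H(X,Y) = H(X|Y) + H(Y)
H(X|Y) = H(X,Y) - H(Y) = 2.4764 - 1.6119 = 0.8645 bits


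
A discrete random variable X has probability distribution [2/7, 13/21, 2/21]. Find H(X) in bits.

H(X) = -Σ p(x) log₂ p(x)
  -2/7 × log₂(2/7) = 0.5164
  -13/21 × log₂(13/21) = 0.4283
  -2/21 × log₂(2/21) = 0.3231
H(X) = 1.2678 bits


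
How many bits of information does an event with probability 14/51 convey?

Information content I(x) = -log₂(p(x))
I = -log₂(14/51) = -log₂(0.2745)
I = 1.8651 bits


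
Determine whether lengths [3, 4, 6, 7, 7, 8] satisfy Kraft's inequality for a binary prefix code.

Kraft inequality: Σ 2^(-l_i) ≤ 1 for prefix-free code
Calculating: 2^(-3) + 2^(-4) + 2^(-6) + 2^(-7) + 2^(-7) + 2^(-8)
= 0.125 + 0.0625 + 0.015625 + 0.0078125 + 0.0078125 + 0.00390625
= 0.2227
Since 0.2227 ≤ 1, prefix-free code exists


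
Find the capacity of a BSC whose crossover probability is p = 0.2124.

For BSC with error probability p:
C = 1 - H(p) where H(p) is binary entropy
H(0.2124) = -0.2124 × log₂(0.2124) - 0.7876 × log₂(0.7876)
H(p) = 0.7460
C = 1 - 0.7460 = 0.2540 bits/use


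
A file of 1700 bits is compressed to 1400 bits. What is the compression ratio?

Compression ratio = Original / Compressed
= 1700 / 1400 = 1.21:1


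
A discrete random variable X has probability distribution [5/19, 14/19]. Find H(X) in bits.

H(X) = -Σ p(x) log₂ p(x)
  -5/19 × log₂(5/19) = 0.5068
  -14/19 × log₂(14/19) = 0.3246
H(X) = 0.8315 bits


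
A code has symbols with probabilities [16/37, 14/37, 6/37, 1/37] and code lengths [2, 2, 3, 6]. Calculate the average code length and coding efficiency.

Average length L = Σ p_i × l_i = 2.2703 bits
Entropy H = 1.6199 bits
Efficiency η = H/L × 100% = 71.35%


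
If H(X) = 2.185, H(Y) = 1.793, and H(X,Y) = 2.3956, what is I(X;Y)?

I(X;Y) = H(X) + H(Y) - H(X,Y)
I(X;Y) = 2.185 + 1.793 - 2.3956 = 1.5824 bits


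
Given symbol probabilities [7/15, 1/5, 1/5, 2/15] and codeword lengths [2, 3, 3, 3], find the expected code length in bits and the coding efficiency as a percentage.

Average length L = Σ p_i × l_i = 2.5333 bits
Entropy H = 1.8295 bits
Efficiency η = H/L × 100% = 72.22%


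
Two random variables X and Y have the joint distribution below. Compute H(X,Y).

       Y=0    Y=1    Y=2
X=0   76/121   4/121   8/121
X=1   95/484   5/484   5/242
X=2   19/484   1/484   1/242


H(X,Y) = -Σ p(x,y) log₂ p(x,y)
  p(0,0)=76/121: -0.6281 × log₂(0.6281) = 0.4214
  p(0,1)=4/121: -0.0331 × log₂(0.0331) = 0.1626
  p(0,2)=8/121: -0.0661 × log₂(0.0661) = 0.2591
  p(1,0)=95/484: -0.1963 × log₂(0.1963) = 0.4611
  p(1,1)=5/484: -0.0103 × log₂(0.0103) = 0.0682
  p(1,2)=5/242: -0.0207 × log₂(0.0207) = 0.1156
  p(2,0)=19/484: -0.0393 × log₂(0.0393) = 0.1834
  p(2,1)=1/484: -0.0021 × log₂(0.0021) = 0.0184
  p(2,2)=1/242: -0.0041 × log₂(0.0041) = 0.0327
H(X,Y) = 1.7225 bits


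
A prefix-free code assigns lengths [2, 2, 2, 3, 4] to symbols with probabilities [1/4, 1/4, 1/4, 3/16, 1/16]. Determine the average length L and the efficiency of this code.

Average length L = Σ p_i × l_i = 2.3125 bits
Entropy H = 2.2028 bits
Efficiency η = H/L × 100% = 95.26%


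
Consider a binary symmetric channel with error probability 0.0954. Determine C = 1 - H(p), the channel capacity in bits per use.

For BSC with error probability p:
C = 1 - H(p) where H(p) is binary entropy
H(0.0954) = -0.0954 × log₂(0.0954) - 0.9046 × log₂(0.9046)
H(p) = 0.4542
C = 1 - 0.4542 = 0.5458 bits/use


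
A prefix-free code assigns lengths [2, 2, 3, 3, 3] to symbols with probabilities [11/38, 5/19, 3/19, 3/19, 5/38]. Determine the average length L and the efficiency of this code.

Average length L = Σ p_i × l_i = 2.4474 bits
Entropy H = 2.2505 bits
Efficiency η = H/L × 100% = 91.96%


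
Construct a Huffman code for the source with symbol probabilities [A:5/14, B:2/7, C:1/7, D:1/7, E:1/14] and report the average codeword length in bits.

Huffman tree construction:
Combine smallest probabilities repeatedly
Resulting codes:
  A: 11 (length 2)
  B: 10 (length 2)
  C: 011 (length 3)
  D: 00 (length 2)
  E: 010 (length 3)
Average length = Σ p(s) × length(s) = 2.2143 bits


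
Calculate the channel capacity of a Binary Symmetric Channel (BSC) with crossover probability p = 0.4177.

For BSC with error probability p:
C = 1 - H(p) where H(p) is binary entropy
H(0.4177) = -0.4177 × log₂(0.4177) - 0.5823 × log₂(0.5823)
H(p) = 0.9804
C = 1 - 0.9804 = 0.0196 bits/use


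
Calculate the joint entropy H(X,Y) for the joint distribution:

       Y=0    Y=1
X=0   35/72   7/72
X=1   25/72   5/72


H(X,Y) = -Σ p(x,y) log₂ p(x,y)
  p(0,0)=35/72: -0.4861 × log₂(0.4861) = 0.5059
  p(0,1)=7/72: -0.0972 × log₂(0.0972) = 0.3269
  p(1,0)=25/72: -0.3472 × log₂(0.3472) = 0.5299
  p(1,1)=5/72: -0.0694 × log₂(0.0694) = 0.2672
H(X,Y) = 1.6299 bits


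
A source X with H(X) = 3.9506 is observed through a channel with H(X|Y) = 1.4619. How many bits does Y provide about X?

I(X;Y) = H(X) - H(X|Y)
I(X;Y) = 3.9506 - 1.4619 = 2.4887 bits


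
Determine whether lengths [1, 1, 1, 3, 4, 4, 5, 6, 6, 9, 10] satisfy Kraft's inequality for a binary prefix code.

Kraft inequality: Σ 2^(-l_i) ≤ 1 for prefix-free code
Calculating: 2^(-1) + 2^(-1) + 2^(-1) + 2^(-3) + 2^(-4) + 2^(-4) + 2^(-5) + 2^(-6) + 2^(-6) + 2^(-9) + 2^(-10)
= 0.5 + 0.5 + 0.5 + 0.125 + 0.0625 + 0.0625 + 0.03125 + 0.015625 + 0.015625 + 0.001953125 + 0.0009765625
= 1.8154
Since 1.8154 > 1, prefix-free code does not exist


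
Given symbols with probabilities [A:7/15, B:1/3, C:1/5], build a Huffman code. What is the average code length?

Huffman tree construction:
Combine smallest probabilities repeatedly
Resulting codes:
  A: 0 (length 1)
  B: 11 (length 2)
  C: 10 (length 2)
Average length = Σ p(s) × length(s) = 1.5333 bits


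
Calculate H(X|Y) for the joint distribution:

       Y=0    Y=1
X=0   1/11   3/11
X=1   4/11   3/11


H(X|Y) = Σ_y p(y) H(X|Y=y)
  p(Y=0) = 5/11, H(X|Y=0) = 0.7219
  p(Y=1) = 6/11, H(X|Y=1) = 1.0000
H(X|Y) = 0.4545×0.7219 + 0.5455×1.0000 = 0.8736 bits


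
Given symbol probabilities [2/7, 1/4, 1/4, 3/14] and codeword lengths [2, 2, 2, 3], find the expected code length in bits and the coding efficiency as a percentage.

Average length L = Σ p_i × l_i = 2.2143 bits
Entropy H = 1.9926 bits
Efficiency η = H/L × 100% = 89.99%


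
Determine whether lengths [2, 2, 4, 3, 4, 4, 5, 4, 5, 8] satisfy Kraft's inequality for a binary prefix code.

Kraft inequality: Σ 2^(-l_i) ≤ 1 for prefix-free code
Calculating: 2^(-2) + 2^(-2) + 2^(-4) + 2^(-3) + 2^(-4) + 2^(-4) + 2^(-5) + 2^(-4) + 2^(-5) + 2^(-8)
= 0.25 + 0.25 + 0.0625 + 0.125 + 0.0625 + 0.0625 + 0.03125 + 0.0625 + 0.03125 + 0.00390625
= 0.9414
Since 0.9414 ≤ 1, prefix-free code exists


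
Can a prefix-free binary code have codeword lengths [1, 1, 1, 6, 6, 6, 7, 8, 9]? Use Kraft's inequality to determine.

Kraft inequality: Σ 2^(-l_i) ≤ 1 for prefix-free code
Calculating: 2^(-1) + 2^(-1) + 2^(-1) + 2^(-6) + 2^(-6) + 2^(-6) + 2^(-7) + 2^(-8) + 2^(-9)
= 0.5 + 0.5 + 0.5 + 0.015625 + 0.015625 + 0.015625 + 0.0078125 + 0.00390625 + 0.001953125
= 1.5605
Since 1.5605 > 1, prefix-free code does not exist


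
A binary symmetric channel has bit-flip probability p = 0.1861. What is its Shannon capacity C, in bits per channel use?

For BSC with error probability p:
C = 1 - H(p) where H(p) is binary entropy
H(0.1861) = -0.1861 × log₂(0.1861) - 0.8139 × log₂(0.8139)
H(p) = 0.6932
C = 1 - 0.6932 = 0.3068 bits/use


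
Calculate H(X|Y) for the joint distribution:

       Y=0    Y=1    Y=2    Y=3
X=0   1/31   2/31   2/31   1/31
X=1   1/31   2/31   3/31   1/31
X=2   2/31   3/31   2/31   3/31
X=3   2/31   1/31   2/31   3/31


H(X|Y) = Σ_y p(y) H(X|Y=y)
  p(Y=0) = 6/31, H(X|Y=0) = 1.9183
  p(Y=1) = 8/31, H(X|Y=1) = 1.9056
  p(Y=2) = 9/31, H(X|Y=2) = 1.9749
  p(Y=3) = 8/31, H(X|Y=3) = 1.8113
H(X|Y) = 0.1935×1.9183 + 0.2581×1.9056 + 0.2903×1.9749 + 0.2581×1.8113 = 1.9039 bits


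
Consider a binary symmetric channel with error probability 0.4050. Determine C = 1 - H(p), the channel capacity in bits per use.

For BSC with error probability p:
C = 1 - H(p) where H(p) is binary entropy
H(0.4050) = -0.4050 × log₂(0.4050) - 0.5950 × log₂(0.5950)
H(p) = 0.9738
C = 1 - 0.9738 = 0.0262 bits/use


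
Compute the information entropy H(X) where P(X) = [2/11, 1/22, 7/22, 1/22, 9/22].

H(X) = -Σ p(x) log₂ p(x)
  -2/11 × log₂(2/11) = 0.4472
  -1/22 × log₂(1/22) = 0.2027
  -7/22 × log₂(7/22) = 0.5257
  -1/22 × log₂(1/22) = 0.2027
  -9/22 × log₂(9/22) = 0.5275
H(X) = 1.9058 bits


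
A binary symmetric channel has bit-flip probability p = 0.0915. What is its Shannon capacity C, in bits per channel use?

For BSC with error probability p:
C = 1 - H(p) where H(p) is binary entropy
H(0.0915) = -0.0915 × log₂(0.0915) - 0.9085 × log₂(0.9085)
H(p) = 0.4415
C = 1 - 0.4415 = 0.5585 bits/use


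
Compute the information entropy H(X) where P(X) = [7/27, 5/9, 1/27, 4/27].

H(X) = -Σ p(x) log₂ p(x)
  -7/27 × log₂(7/27) = 0.5049
  -5/9 × log₂(5/9) = 0.4711
  -1/27 × log₂(1/27) = 0.1761
  -4/27 × log₂(4/27) = 0.4081
H(X) = 1.5603 bits


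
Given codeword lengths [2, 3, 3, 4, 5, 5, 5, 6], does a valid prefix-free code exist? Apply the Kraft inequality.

Kraft inequality: Σ 2^(-l_i) ≤ 1 for prefix-free code
Calculating: 2^(-2) + 2^(-3) + 2^(-3) + 2^(-4) + 2^(-5) + 2^(-5) + 2^(-5) + 2^(-6)
= 0.25 + 0.125 + 0.125 + 0.0625 + 0.03125 + 0.03125 + 0.03125 + 0.015625
= 0.6719
Since 0.6719 ≤ 1, prefix-free code exists


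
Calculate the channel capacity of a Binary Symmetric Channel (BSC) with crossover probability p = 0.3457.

For BSC with error probability p:
C = 1 - H(p) where H(p) is binary entropy
H(0.3457) = -0.3457 × log₂(0.3457) - 0.6543 × log₂(0.6543)
H(p) = 0.9302
C = 1 - 0.9302 = 0.0698 bits/use


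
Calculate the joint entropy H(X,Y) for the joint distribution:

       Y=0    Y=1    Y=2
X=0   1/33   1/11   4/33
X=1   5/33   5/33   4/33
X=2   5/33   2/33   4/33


H(X,Y) = -Σ p(x,y) log₂ p(x,y)
  p(0,0)=1/33: -0.0303 × log₂(0.0303) = 0.1529
  p(0,1)=1/11: -0.0909 × log₂(0.0909) = 0.3145
  p(0,2)=4/33: -0.1212 × log₂(0.1212) = 0.3690
  p(1,0)=5/33: -0.1515 × log₂(0.1515) = 0.4125
  p(1,1)=5/33: -0.1515 × log₂(0.1515) = 0.4125
  p(1,2)=4/33: -0.1212 × log₂(0.1212) = 0.3690
  p(2,0)=5/33: -0.1515 × log₂(0.1515) = 0.4125
  p(2,1)=2/33: -0.0606 × log₂(0.0606) = 0.2451
  p(2,2)=4/33: -0.1212 × log₂(0.1212) = 0.3690
H(X,Y) = 3.0570 bits


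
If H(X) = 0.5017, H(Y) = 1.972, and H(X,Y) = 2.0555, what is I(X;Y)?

I(X;Y) = H(X) + H(Y) - H(X,Y)
I(X;Y) = 0.5017 + 1.972 - 2.0555 = 0.4182 bits


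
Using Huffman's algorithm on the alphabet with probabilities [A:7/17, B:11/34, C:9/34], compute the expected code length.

Huffman tree construction:
Combine smallest probabilities repeatedly
Resulting codes:
  A: 0 (length 1)
  B: 11 (length 2)
  C: 10 (length 2)
Average length = Σ p(s) × length(s) = 1.5882 bits


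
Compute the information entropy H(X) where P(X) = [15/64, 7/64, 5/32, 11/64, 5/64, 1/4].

H(X) = -Σ p(x) log₂ p(x)
  -15/64 × log₂(15/64) = 0.4906
  -7/64 × log₂(7/64) = 0.3492
  -5/32 × log₂(5/32) = 0.4184
  -11/64 × log₂(11/64) = 0.4367
  -5/64 × log₂(5/64) = 0.2873
  -1/4 × log₂(1/4) = 0.5000
H(X) = 2.4822 bits


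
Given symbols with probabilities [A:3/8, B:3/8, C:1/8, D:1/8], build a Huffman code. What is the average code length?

Huffman tree construction:
Combine smallest probabilities repeatedly
Resulting codes:
  A: 11 (length 2)
  B: 0 (length 1)
  C: 100 (length 3)
  D: 101 (length 3)
Average length = Σ p(s) × length(s) = 1.8750 bits


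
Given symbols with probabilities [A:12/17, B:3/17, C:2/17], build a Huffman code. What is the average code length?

Huffman tree construction:
Combine smallest probabilities repeatedly
Resulting codes:
  A: 1 (length 1)
  B: 01 (length 2)
  C: 00 (length 2)
Average length = Σ p(s) × length(s) = 1.2941 bits


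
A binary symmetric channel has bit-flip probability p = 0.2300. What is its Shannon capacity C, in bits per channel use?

For BSC with error probability p:
C = 1 - H(p) where H(p) is binary entropy
H(0.2300) = -0.2300 × log₂(0.2300) - 0.7700 × log₂(0.7700)
H(p) = 0.7780
C = 1 - 0.7780 = 0.2220 bits/use


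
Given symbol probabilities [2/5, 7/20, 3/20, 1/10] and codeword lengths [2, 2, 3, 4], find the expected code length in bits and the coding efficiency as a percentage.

Average length L = Σ p_i × l_i = 2.3500 bits
Entropy H = 1.8016 bits
Efficiency η = H/L × 100% = 76.66%


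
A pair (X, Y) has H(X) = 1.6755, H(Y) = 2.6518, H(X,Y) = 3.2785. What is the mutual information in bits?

I(X;Y) = H(X) + H(Y) - H(X,Y)
I(X;Y) = 1.6755 + 2.6518 - 3.2785 = 1.0488 bits


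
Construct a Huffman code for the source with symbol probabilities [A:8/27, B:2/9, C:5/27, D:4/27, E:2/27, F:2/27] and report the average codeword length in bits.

Huffman tree construction:
Combine smallest probabilities repeatedly
Resulting codes:
  A: 10 (length 2)
  B: 01 (length 2)
  C: 00 (length 2)
  D: 110 (length 3)
  E: 1110 (length 4)
  F: 1111 (length 4)
Average length = Σ p(s) × length(s) = 2.4444 bits


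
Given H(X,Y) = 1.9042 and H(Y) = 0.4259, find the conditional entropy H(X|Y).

Chain rule: H(X,Y) = H(X|Y) + H(Y)
H(X|Y) = H(X,Y) - H(Y) = 1.9042 - 0.4259 = 1.4783 bits


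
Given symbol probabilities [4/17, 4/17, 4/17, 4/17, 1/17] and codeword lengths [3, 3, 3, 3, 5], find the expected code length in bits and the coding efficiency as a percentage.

Average length L = Σ p_i × l_i = 3.1176 bits
Entropy H = 2.2051 bits
Efficiency η = H/L × 100% = 70.73%


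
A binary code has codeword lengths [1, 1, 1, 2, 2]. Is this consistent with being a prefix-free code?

Kraft inequality: Σ 2^(-l_i) ≤ 1 for prefix-free code
Calculating: 2^(-1) + 2^(-1) + 2^(-1) + 2^(-2) + 2^(-2)
= 0.5 + 0.5 + 0.5 + 0.25 + 0.25
= 2.0000
Since 2.0000 > 1, prefix-free code does not exist


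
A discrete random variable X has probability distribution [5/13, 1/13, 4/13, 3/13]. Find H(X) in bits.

H(X) = -Σ p(x) log₂ p(x)
  -5/13 × log₂(5/13) = 0.5302
  -1/13 × log₂(1/13) = 0.2846
  -4/13 × log₂(4/13) = 0.5232
  -3/13 × log₂(3/13) = 0.4882
H(X) = 1.8262 bits


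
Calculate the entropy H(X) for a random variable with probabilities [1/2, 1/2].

H(X) = -Σ p(x) log₂ p(x)
  -1/2 × log₂(1/2) = 0.5000
  -1/2 × log₂(1/2) = 0.5000
H(X) = 1.0000 bits


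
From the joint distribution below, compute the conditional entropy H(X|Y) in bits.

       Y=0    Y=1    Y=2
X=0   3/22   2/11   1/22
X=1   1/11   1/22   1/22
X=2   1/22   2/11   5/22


H(X|Y) = Σ_y p(y) H(X|Y=y)
  p(Y=0) = 3/11, H(X|Y=0) = 1.4591
  p(Y=1) = 9/22, H(X|Y=1) = 1.3921
  p(Y=2) = 7/22, H(X|Y=2) = 1.1488
H(X|Y) = 0.2727×1.4591 + 0.4091×1.3921 + 0.3182×1.1488 = 1.3330 bits


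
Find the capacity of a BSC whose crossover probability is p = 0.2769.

For BSC with error probability p:
C = 1 - H(p) where H(p) is binary entropy
H(0.2769) = -0.2769 × log₂(0.2769) - 0.7231 × log₂(0.7231)
H(p) = 0.8512
C = 1 - 0.8512 = 0.1488 bits/use


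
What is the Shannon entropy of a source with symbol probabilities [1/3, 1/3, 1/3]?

H(X) = -Σ p(x) log₂ p(x)
  -1/3 × log₂(1/3) = 0.5283
  -1/3 × log₂(1/3) = 0.5283
  -1/3 × log₂(1/3) = 0.5283
H(X) = 1.5850 bits


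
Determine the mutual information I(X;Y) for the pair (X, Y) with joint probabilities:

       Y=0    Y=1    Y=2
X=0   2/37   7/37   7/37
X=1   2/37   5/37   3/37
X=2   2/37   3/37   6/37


H(X) = 1.5534, H(Y) = 1.4767, H(X,Y) = 2.9951
I(X;Y) = H(X) + H(Y) - H(X,Y) = 0.0350 bits


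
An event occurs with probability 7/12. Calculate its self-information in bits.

Information content I(x) = -log₂(p(x))
I = -log₂(7/12) = -log₂(0.5833)
I = 0.7776 bits


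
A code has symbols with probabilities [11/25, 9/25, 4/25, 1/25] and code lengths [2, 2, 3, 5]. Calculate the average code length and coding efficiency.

Average length L = Σ p_i × l_i = 2.2800 bits
Entropy H = 1.6605 bits
Efficiency η = H/L × 100% = 72.83%


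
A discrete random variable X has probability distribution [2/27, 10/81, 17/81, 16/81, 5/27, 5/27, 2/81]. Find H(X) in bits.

H(X) = -Σ p(x) log₂ p(x)
  -2/27 × log₂(2/27) = 0.2781
  -10/81 × log₂(10/81) = 0.3726
  -17/81 × log₂(17/81) = 0.4727
  -16/81 × log₂(16/81) = 0.4622
  -5/27 × log₂(5/27) = 0.4505
  -5/27 × log₂(5/27) = 0.4505
  -2/81 × log₂(2/81) = 0.1318
H(X) = 2.6186 bits


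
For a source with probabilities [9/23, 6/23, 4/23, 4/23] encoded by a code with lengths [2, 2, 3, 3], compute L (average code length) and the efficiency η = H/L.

Average length L = Σ p_i × l_i = 2.3478 bits
Entropy H = 1.9132 bits
Efficiency η = H/L × 100% = 81.49%


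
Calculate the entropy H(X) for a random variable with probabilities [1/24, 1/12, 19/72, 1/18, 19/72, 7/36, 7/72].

H(X) = -Σ p(x) log₂ p(x)
  -1/24 × log₂(1/24) = 0.1910
  -1/12 × log₂(1/12) = 0.2987
  -19/72 × log₂(19/72) = 0.5072
  -1/18 × log₂(1/18) = 0.2317
  -19/72 × log₂(19/72) = 0.5072
  -7/36 × log₂(7/36) = 0.4594
  -7/72 × log₂(7/72) = 0.3269
H(X) = 2.5221 bits


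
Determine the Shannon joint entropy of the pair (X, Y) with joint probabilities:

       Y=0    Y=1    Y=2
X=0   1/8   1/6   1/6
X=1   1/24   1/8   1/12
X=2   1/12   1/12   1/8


H(X,Y) = -Σ p(x,y) log₂ p(x,y)
  p(0,0)=1/8: -0.1250 × log₂(0.1250) = 0.3750
  p(0,1)=1/6: -0.1667 × log₂(0.1667) = 0.4308
  p(0,2)=1/6: -0.1667 × log₂(0.1667) = 0.4308
  p(1,0)=1/24: -0.0417 × log₂(0.0417) = 0.1910
  p(1,1)=1/8: -0.1250 × log₂(0.1250) = 0.3750
  p(1,2)=1/12: -0.0833 × log₂(0.0833) = 0.2987
  p(2,0)=1/12: -0.0833 × log₂(0.0833) = 0.2987
  p(2,1)=1/12: -0.0833 × log₂(0.0833) = 0.2987
  p(2,2)=1/8: -0.1250 × log₂(0.1250) = 0.3750
H(X,Y) = 3.0739 bits


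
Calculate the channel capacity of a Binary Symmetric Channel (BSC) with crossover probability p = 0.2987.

For BSC with error probability p:
C = 1 - H(p) where H(p) is binary entropy
H(0.2987) = -0.2987 × log₂(0.2987) - 0.7013 × log₂(0.7013)
H(p) = 0.8797
C = 1 - 0.8797 = 0.1203 bits/use


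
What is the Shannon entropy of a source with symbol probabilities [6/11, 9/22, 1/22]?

H(X) = -Σ p(x) log₂ p(x)
  -6/11 × log₂(6/11) = 0.4770
  -9/22 × log₂(9/22) = 0.5275
  -1/22 × log₂(1/22) = 0.2027
H(X) = 1.2072 bits


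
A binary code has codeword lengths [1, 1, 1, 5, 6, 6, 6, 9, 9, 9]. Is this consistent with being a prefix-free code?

Kraft inequality: Σ 2^(-l_i) ≤ 1 for prefix-free code
Calculating: 2^(-1) + 2^(-1) + 2^(-1) + 2^(-5) + 2^(-6) + 2^(-6) + 2^(-6) + 2^(-9) + 2^(-9) + 2^(-9)
= 0.5 + 0.5 + 0.5 + 0.03125 + 0.015625 + 0.015625 + 0.015625 + 0.001953125 + 0.001953125 + 0.001953125
= 1.5840
Since 1.5840 > 1, prefix-free code does not exist


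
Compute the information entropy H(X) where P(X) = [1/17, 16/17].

H(X) = -Σ p(x) log₂ p(x)
  -1/17 × log₂(1/17) = 0.2404
  -16/17 × log₂(16/17) = 0.0823
H(X) = 0.3228 bits


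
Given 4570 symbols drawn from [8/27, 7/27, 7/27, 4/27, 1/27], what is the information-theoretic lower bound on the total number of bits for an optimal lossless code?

Entropy H = 2.1140 bits/symbol
Minimum bits = H × n = 2.1140 × 4570
= 9661.15 bits


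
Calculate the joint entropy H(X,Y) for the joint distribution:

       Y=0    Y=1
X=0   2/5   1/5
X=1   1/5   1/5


H(X,Y) = -Σ p(x,y) log₂ p(x,y)
  p(0,0)=2/5: -0.4000 × log₂(0.4000) = 0.5288
  p(0,1)=1/5: -0.2000 × log₂(0.2000) = 0.4644
  p(1,0)=1/5: -0.2000 × log₂(0.2000) = 0.4644
  p(1,1)=1/5: -0.2000 × log₂(0.2000) = 0.4644
H(X,Y) = 1.9219 bits


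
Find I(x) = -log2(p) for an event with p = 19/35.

Information content I(x) = -log₂(p(x))
I = -log₂(19/35) = -log₂(0.5429)
I = 0.8814 bits


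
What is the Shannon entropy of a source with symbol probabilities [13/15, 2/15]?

H(X) = -Σ p(x) log₂ p(x)
  -13/15 × log₂(13/15) = 0.1789
  -2/15 × log₂(2/15) = 0.3876
H(X) = 0.5665 bits


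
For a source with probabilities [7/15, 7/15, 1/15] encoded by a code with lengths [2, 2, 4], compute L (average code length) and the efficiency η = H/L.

Average length L = Σ p_i × l_i = 2.1333 bits
Entropy H = 1.2867 bits
Efficiency η = H/L × 100% = 60.31%


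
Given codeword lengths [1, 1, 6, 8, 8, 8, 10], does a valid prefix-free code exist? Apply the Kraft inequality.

Kraft inequality: Σ 2^(-l_i) ≤ 1 for prefix-free code
Calculating: 2^(-1) + 2^(-1) + 2^(-6) + 2^(-8) + 2^(-8) + 2^(-8) + 2^(-10)
= 0.5 + 0.5 + 0.015625 + 0.00390625 + 0.00390625 + 0.00390625 + 0.0009765625
= 1.0283
Since 1.0283 > 1, prefix-free code does not exist


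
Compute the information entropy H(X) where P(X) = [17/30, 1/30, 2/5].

H(X) = -Σ p(x) log₂ p(x)
  -17/30 × log₂(17/30) = 0.4643
  -1/30 × log₂(1/30) = 0.1636
  -2/5 × log₂(2/5) = 0.5288
H(X) = 1.1567 bits


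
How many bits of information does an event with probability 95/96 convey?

Information content I(x) = -log₂(p(x))
I = -log₂(95/96) = -log₂(0.9896)
I = 0.0151 bits


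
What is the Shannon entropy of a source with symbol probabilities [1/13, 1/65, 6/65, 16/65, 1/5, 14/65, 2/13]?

H(X) = -Σ p(x) log₂ p(x)
  -1/13 × log₂(1/13) = 0.2846
  -1/65 × log₂(1/65) = 0.0927
  -6/65 × log₂(6/65) = 0.3173
  -16/65 × log₂(16/65) = 0.4978
  -1/5 × log₂(1/5) = 0.4644
  -14/65 × log₂(14/65) = 0.4771
  -2/13 × log₂(2/13) = 0.4155
H(X) = 2.5493 bits


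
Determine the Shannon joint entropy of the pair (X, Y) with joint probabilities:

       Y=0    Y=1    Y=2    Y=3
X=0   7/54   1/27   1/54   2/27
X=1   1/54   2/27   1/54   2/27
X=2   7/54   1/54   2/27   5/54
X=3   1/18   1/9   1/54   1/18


H(X,Y) = -Σ p(x,y) log₂ p(x,y)
  p(0,0)=7/54: -0.1296 × log₂(0.1296) = 0.3821
  p(0,1)=1/27: -0.0370 × log₂(0.0370) = 0.1761
  p(0,2)=1/54: -0.0185 × log₂(0.0185) = 0.1066
  p(0,3)=2/27: -0.0741 × log₂(0.0741) = 0.2781
  p(1,0)=1/54: -0.0185 × log₂(0.0185) = 0.1066
  p(1,1)=2/27: -0.0741 × log₂(0.0741) = 0.2781
  p(1,2)=1/54: -0.0185 × log₂(0.0185) = 0.1066
  p(1,3)=2/27: -0.0741 × log₂(0.0741) = 0.2781
  p(2,0)=7/54: -0.1296 × log₂(0.1296) = 0.3821
  p(2,1)=1/54: -0.0185 × log₂(0.0185) = 0.1066
  p(2,2)=2/27: -0.0741 × log₂(0.0741) = 0.2781
  p(2,3)=5/54: -0.0926 × log₂(0.0926) = 0.3179
  p(3,0)=1/18: -0.0556 × log₂(0.0556) = 0.2317
  p(3,1)=1/9: -0.1111 × log₂(0.1111) = 0.3522
  p(3,2)=1/54: -0.0185 × log₂(0.0185) = 0.1066
  p(3,3)=1/18: -0.0556 × log₂(0.0556) = 0.2317
H(X,Y) = 3.7191 bits


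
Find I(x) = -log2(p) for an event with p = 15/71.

Information content I(x) = -log₂(p(x))
I = -log₂(15/71) = -log₂(0.2113)
I = 2.2429 bits


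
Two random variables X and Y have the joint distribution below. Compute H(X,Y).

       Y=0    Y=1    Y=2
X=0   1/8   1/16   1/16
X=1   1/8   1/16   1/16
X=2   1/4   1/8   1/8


H(X,Y) = -Σ p(x,y) log₂ p(x,y)
  p(0,0)=1/8: -0.1250 × log₂(0.1250) = 0.3750
  p(0,1)=1/16: -0.0625 × log₂(0.0625) = 0.2500
  p(0,2)=1/16: -0.0625 × log₂(0.0625) = 0.2500
  p(1,0)=1/8: -0.1250 × log₂(0.1250) = 0.3750
  p(1,1)=1/16: -0.0625 × log₂(0.0625) = 0.2500
  p(1,2)=1/16: -0.0625 × log₂(0.0625) = 0.2500
  p(2,0)=1/4: -0.2500 × log₂(0.2500) = 0.5000
  p(2,1)=1/8: -0.1250 × log₂(0.1250) = 0.3750
  p(2,2)=1/8: -0.1250 × log₂(0.1250) = 0.3750
H(X,Y) = 3.0000 bits


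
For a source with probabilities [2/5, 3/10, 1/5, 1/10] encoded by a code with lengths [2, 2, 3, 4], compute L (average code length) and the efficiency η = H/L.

Average length L = Σ p_i × l_i = 2.4000 bits
Entropy H = 1.8464 bits
Efficiency η = H/L × 100% = 76.93%


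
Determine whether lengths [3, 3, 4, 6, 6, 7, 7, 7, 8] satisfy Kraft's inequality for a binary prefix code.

Kraft inequality: Σ 2^(-l_i) ≤ 1 for prefix-free code
Calculating: 2^(-3) + 2^(-3) + 2^(-4) + 2^(-6) + 2^(-6) + 2^(-7) + 2^(-7) + 2^(-7) + 2^(-8)
= 0.125 + 0.125 + 0.0625 + 0.015625 + 0.015625 + 0.0078125 + 0.0078125 + 0.0078125 + 0.00390625
= 0.3711
Since 0.3711 ≤ 1, prefix-free code exists


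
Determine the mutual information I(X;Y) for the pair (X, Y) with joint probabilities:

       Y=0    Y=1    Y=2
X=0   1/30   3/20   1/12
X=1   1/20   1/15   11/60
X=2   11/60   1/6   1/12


H(X) = 1.5524, H(Y) = 1.5689, H(X,Y) = 2.9764
I(X;Y) = H(X) + H(Y) - H(X,Y) = 0.1449 bits


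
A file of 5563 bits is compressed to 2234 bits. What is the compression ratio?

Compression ratio = Original / Compressed
= 5563 / 2234 = 2.49:1


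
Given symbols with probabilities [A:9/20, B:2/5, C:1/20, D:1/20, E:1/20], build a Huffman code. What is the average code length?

Huffman tree construction:
Combine smallest probabilities repeatedly
Resulting codes:
  A: 0 (length 1)
  B: 11 (length 2)
  C: 1010 (length 4)
  D: 1011 (length 4)
  E: 100 (length 3)
Average length = Σ p(s) × length(s) = 1.8000 bits


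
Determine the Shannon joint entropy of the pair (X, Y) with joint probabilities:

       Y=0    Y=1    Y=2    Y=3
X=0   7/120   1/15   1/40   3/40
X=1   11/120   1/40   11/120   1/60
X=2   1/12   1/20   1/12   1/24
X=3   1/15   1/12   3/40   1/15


H(X,Y) = -Σ p(x,y) log₂ p(x,y)
  p(0,0)=7/120: -0.0583 × log₂(0.0583) = 0.2391
  p(0,1)=1/15: -0.0667 × log₂(0.0667) = 0.2605
  p(0,2)=1/40: -0.0250 × log₂(0.0250) = 0.1330
  p(0,3)=3/40: -0.0750 × log₂(0.0750) = 0.2803
  p(1,0)=11/120: -0.0917 × log₂(0.0917) = 0.3160
  p(1,1)=1/40: -0.0250 × log₂(0.0250) = 0.1330
  p(1,2)=11/120: -0.0917 × log₂(0.0917) = 0.3160
  p(1,3)=1/60: -0.0167 × log₂(0.0167) = 0.0984
  p(2,0)=1/12: -0.0833 × log₂(0.0833) = 0.2987
  p(2,1)=1/20: -0.0500 × log₂(0.0500) = 0.2161
  p(2,2)=1/12: -0.0833 × log₂(0.0833) = 0.2987
  p(2,3)=1/24: -0.0417 × log₂(0.0417) = 0.1910
  p(3,0)=1/15: -0.0667 × log₂(0.0667) = 0.2605
  p(3,1)=1/12: -0.0833 × log₂(0.0833) = 0.2987
  p(3,2)=3/40: -0.0750 × log₂(0.0750) = 0.2803
  p(3,3)=1/15: -0.0667 × log₂(0.0667) = 0.2605
H(X,Y) = 3.8810 bits


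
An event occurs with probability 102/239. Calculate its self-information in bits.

Information content I(x) = -log₂(p(x))
I = -log₂(102/239) = -log₂(0.4268)
I = 1.2284 bits


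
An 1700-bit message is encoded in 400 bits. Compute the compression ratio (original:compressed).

Compression ratio = Original / Compressed
= 1700 / 400 = 4.25:1


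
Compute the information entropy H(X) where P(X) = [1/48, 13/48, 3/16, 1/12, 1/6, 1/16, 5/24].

H(X) = -Σ p(x) log₂ p(x)
  -1/48 × log₂(1/48) = 0.1164
  -13/48 × log₂(13/48) = 0.5104
  -3/16 × log₂(3/16) = 0.4528
  -1/12 × log₂(1/12) = 0.2987
  -1/6 × log₂(1/6) = 0.4308
  -1/16 × log₂(1/16) = 0.2500
  -5/24 × log₂(5/24) = 0.4715
H(X) = 2.5306 bits
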